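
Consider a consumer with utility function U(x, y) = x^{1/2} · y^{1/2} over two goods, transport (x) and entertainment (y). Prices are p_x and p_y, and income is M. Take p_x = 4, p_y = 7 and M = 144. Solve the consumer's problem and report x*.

x* = 18

MU_x/MU_y = (0.5·y)/(0.5·x); tangency sets this equal to p_x/p_y.
So 0.5·p_y·y = 0.5·p_x·x; combined with the budget, a share 0.5 of income goes to x.
Demand: x*(p_x,p_y,M) = 0.5·M/p_x and y* = 0.5·M/p_y.
At p_x=4, p_y=7, M=144: x* = 0.5·144/4 = 18.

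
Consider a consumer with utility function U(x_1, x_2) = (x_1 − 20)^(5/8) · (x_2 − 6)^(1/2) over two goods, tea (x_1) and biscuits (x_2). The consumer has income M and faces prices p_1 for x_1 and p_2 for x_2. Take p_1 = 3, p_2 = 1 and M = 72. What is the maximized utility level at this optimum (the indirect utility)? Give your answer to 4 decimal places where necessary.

After buying the subsistence bundle (20, 6), a share 5/9 of the remaining income goes to x_1: x_1* = 20 + 5/9·(M − 20p_1 − 6p_2)/p_1.
Discretionary income = 72 − 20·3 − 6·1 = 6; x_1* = 20 + 5/9·6/3 = 21.1111; x_2* = 6 + 4/9·6/1 = 8.6667.
Utility at the optimum: U(21.1111, 8.6667) = 1.7441.

V = 1.7441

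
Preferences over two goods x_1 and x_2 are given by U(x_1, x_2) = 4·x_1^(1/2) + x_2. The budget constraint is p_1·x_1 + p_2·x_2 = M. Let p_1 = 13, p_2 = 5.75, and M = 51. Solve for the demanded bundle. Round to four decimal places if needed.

x_1* = 0.7825, x_2* = 7.1003

Plugging in: x_1* = (2·5.75/13)² = 0.7825, x_2* = 7.1003.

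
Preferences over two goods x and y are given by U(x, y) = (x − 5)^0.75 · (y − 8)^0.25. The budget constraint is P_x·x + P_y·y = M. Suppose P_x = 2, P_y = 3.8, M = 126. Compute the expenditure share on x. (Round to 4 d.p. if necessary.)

This is Cobb-Douglas in (x−5, y−8): tangency gives 0.75·P_y·(y−8) = 0.25·P_x·(x−5).
Substituting into the budget: x* = 5 + 0.75·(M − 5·P_x − 8·P_y)/P_x, and y* = 8 + 0.25·(…)/P_y.
Discretionary income = 126 − 5·2 − 8·3.8 = 85.6; x* = 5 + 0.75·85.6/2 = 37.1; y* = 8 + 0.25·85.6/3.8 = 13.6316.
Expenditure on x: 2·37.1 = 74.2; share = 0.5889.

share on x = 0.5889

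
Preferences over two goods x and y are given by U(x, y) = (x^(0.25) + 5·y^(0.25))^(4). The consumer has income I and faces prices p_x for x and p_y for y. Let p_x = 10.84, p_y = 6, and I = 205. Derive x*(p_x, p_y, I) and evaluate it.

x* = 1.657

From the CES first-order condition, (1/5)·(y/x)^(0.75) = p_x/p_y.
Hence y/x = (5·p_x/p_y)^(1/(0.75)), i.e. raised to the 4/3 power.
With the ratio pinned down, the budget gives x* = I/(p_x + p_y·(y/x)) and y* = (y/x)·x*.
Numerically y/x = 18.81326, so x* = 205/(10.84 + 6·18.81326) = 1.657.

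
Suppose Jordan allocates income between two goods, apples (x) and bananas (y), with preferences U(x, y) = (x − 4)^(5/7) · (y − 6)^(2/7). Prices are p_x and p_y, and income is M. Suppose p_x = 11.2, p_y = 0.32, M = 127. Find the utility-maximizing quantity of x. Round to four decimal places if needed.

x* = 9.1199

This is Cobb-Douglas in (x−4, y−6): tangency gives 5/7·p_y·(y−6) = 2/7·p_x·(x−4).
Substituting into the budget: x* = 4 + 5/7·(M − 4·p_x − 6·p_y)/p_x, and y* = 6 + 2/7·(…)/p_y.
Discretionary income = 127 − 4·11.2 − 6·0.32 = 80.28; x* = 4 + 5/7·80.28/11.2 = 9.1199.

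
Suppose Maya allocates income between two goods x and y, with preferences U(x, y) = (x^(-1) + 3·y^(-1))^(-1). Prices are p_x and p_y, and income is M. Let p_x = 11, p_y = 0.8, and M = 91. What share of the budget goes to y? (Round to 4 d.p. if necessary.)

share on y = 0.3184

From the CES first-order condition, (1/3)·(y/x)^(2) = p_x/p_y.
Solve for the ratio: y/x = [3·p_x/p_y]^(0.5).
With the ratio pinned down, the budget gives x* = M/(p_x + p_y·(y/x)) and y* = (y/x)·x*.
Numerically y/x = 6.422616, so x* = 91/(11 + 0.8·6.422616) = 5.6388 and y* = 6.422616·5.6388 = 36.2161.
Expenditure on y: 0.8·36.2161 = 28.9728; share = 0.3184.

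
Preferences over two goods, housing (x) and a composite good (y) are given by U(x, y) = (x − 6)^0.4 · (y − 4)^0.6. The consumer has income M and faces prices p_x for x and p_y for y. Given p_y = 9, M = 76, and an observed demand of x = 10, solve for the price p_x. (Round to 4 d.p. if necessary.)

p_x = 2.5

This is Cobb-Douglas in (x−6, y−4): tangency gives 0.4·p_y·(y−4) = 0.6·p_x·(x−6).
Substituting into the budget: x* = 6 + 0.4·(M − 6·p_x − 4·p_y)/p_x, and y* = 4 + 0.6·(…)/p_y.
Set x* = 10 in the demand function and solve for p_x: p_x = 2.5.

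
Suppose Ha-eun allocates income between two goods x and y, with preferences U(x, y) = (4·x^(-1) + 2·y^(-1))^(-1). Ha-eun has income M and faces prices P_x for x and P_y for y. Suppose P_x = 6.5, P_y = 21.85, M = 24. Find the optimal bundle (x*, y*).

MU_x ∝ 4·x^(-2), MU_y ∝ 2·y^(-2), so MRS = 2·(y/x)^(2) = P_x/P_y.
Solve for the ratio: y/x = [(1/2)·P_x/P_y]^(0.5).
Substitute y = (y/x)·x into the budget: x* = M/(P_x + P_y·(y/x)).
Numerically y/x = 0.38567, so x* = 24/(6.5 + 21.85·0.38567) = 1.6078 and y* = 0.38567·1.6078 = 0.6201.

x* = 1.6078, y* = 0.6201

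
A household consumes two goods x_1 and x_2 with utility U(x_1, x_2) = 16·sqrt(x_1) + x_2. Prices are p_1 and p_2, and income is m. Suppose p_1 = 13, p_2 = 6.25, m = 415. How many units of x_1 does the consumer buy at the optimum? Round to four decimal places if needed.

x_1* = 14.7929

Utility is quasi-linear in x_2; the FOC for x_1 is 8/√x_1 = p_1/p_2.
Thus x_1* = (8·p_2/p_1)² — independent of m — with the rest of income spent on x_2.
Plugging in: x_1* = (8·6.25/13)² = 14.7929.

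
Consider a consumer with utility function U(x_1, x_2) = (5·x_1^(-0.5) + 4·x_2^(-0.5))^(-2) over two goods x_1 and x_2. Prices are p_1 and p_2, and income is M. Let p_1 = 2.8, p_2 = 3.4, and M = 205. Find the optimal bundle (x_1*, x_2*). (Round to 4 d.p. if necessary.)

x_1* = 38.1445, x_2* = 28.881

MRS = MU_x_1/MU_x_2 = (5/4)·(x_2/x_1)^(1.5). Set equal to p_1/p_2.
Solve for the ratio: x_2/x_1 = [(4/5)·p_1/p_2]^(2/3).
Substitute x_2 = (x_2/x_1)·x_1 into the budget: x_1* = M/(p_1 + p_2·(x_2/x_1)).
Numerically x_2/x_1 = 0.757146, so x_1* = 205/(2.8 + 3.4·0.757146) = 38.1445 and x_2* = 0.757146·38.1445 = 28.881.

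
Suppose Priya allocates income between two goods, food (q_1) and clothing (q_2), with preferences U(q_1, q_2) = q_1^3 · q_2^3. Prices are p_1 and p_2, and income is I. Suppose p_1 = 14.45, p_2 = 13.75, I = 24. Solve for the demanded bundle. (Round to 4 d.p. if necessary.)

q_1* = 0.8304, q_2* = 0.8727

The MRS is q_2/q_1. Set MRS = p_1/p_2.
So 3·p_2·q_2 = 3·p_1·q_1; combined with the budget, a share 0.5 of income goes to q_1.
Demand: q_1*(p_1,p_2,I) = 0.5·I/p_1 and q_2* = 0.5·I/p_2.
At p_1=14.45, p_2=13.75, I=24: q_1* = 0.5·24/14.45 = 0.8304, q_2* = 0.8727.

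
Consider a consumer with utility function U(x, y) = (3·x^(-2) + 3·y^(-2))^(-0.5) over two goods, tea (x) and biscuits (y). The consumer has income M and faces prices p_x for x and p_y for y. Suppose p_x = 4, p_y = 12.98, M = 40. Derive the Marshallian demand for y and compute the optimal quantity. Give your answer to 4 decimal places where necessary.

MRS = MU_x/MU_y = (y/x)^(3). Set equal to p_x/p_y.
Hence y/x = (p_x/p_y)^(1/(3)), i.e. raised to the 1/3 power.
Substitute y = (y/x)·x into the budget: x* = M/(p_x + p_y·(y/x)).
Numerically y/x = 0.675453, so x* = 40/(4 + 12.98·0.675453) = 3.133 and y* = 0.675453·3.133 = 2.1162.

y* = 2.1162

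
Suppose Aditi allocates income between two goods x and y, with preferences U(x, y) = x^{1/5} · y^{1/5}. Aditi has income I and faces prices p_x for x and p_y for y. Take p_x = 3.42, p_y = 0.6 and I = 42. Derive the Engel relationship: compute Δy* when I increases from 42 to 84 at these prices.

Δy* = 35

The MRS is y/x. Set MRS = p_x/p_y.
Rearranging, p_y·y = p_x·x. Substituting into the budget gives p_x·x·(1 + 1) = I.
Demand: x*(p_x,p_y,I) = 0.5·I/p_x and y* = 0.5·I/p_y.
At p_x=3.42, p_y=0.6, I=42: y* = 0.5·42/0.6 = 35.
At I' = 84: y* = 70. Change: 70 − 35 = 35.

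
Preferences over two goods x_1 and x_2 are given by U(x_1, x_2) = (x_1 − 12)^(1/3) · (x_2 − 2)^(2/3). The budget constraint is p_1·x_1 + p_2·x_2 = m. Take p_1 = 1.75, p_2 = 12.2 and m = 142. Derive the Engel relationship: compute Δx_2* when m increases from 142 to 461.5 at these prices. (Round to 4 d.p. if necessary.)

MRS = (1/2)·(x_2−2)/(x_1−12). Tangency with p_1/p_2 gives x_2−2 = 2·(p_1/p_2)·(x_1−12).
After buying the subsistence bundle (12, 2), a share 1/3 of the remaining income goes to x_1: x_1* = 12 + 1/3·(m − 12p_1 − 2p_2)/p_1.
Discretionary income = 142 − 12·1.75 − 2·12.2 = 96.6; x_2* = 2 + 2/3·96.6/12.2 = 7.2787.
At m' = 461.5: x_2* = 24.7377. Change: 24.7377 − 7.2787 = 17.459.

Δx_2* = 17.459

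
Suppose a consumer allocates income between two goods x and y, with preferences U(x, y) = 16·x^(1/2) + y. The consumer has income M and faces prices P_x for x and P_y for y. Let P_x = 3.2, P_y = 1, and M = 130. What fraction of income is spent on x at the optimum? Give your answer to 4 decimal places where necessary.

Utility is quasi-linear in y; the FOC for x is 8/√x = P_x/P_y.
Thus x* = (8·P_y/P_x)² — independent of M — with the rest of income spent on y.
Plugging in: x* = (8·1/3.2)² = 6.25, y* = 110.
Expenditure on x: 3.2·6.25 = 20; share = 0.1538.

share on x = 0.1538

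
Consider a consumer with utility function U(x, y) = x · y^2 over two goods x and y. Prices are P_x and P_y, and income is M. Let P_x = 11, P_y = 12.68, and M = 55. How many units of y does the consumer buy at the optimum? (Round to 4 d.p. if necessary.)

y* = 2.8917

Tangency: MRS = (1/2)·y/x = P_x/P_y.
Rearranging, P_y·y = 2·P_x·x. Substituting into the budget gives P_x·x·(1 + 2) = M.
Demand: x*(P_x,P_y,M) = 1/3·M/P_x and y* = 2/3·M/P_y.
At P_x=11, P_y=12.68, M=55: y* = 2/3·55/12.68 = 2.8917.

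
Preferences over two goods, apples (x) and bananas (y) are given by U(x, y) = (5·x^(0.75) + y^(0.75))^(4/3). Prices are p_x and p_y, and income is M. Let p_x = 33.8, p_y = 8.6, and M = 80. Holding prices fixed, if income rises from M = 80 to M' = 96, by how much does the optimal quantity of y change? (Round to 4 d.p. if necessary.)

From the CES first-order condition, 5·(y/x)^(0.25) = p_x/p_y.
Solve for the ratio: y/x = [(1/5)·p_x/p_y]^(4).
With the ratio pinned down, the budget gives x* = M/(p_x + p_y·(y/x)) and y* = (y/x)·x*.
Numerically y/x = 0.381762, so x* = 80/(33.8 + 8.6·0.381762) = 2.1573 and y* = 0.381762·2.1573 = 0.8236.
At M' = 96: y* = 0.9883. Change: 0.9883 − 0.8236 = 0.1647.

Δy* = 0.1647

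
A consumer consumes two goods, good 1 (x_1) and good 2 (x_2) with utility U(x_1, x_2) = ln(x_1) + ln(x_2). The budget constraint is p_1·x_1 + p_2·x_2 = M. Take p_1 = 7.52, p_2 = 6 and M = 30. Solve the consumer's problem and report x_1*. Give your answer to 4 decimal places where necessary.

Tangency: MRS = x_2/x_1 = p_1/p_2.
Rearranging, p_2·x_2 = p_1·x_1. Substituting into the budget gives p_1·x_1·(1 + 1) = M.
Demand: x_1*(p_1,p_2,M) = 0.5·M/p_1 and x_2* = 0.5·M/p_2.
At p_1=7.52, p_2=6, M=30: x_1* = 0.5·30/7.52 = 1.9947.

x_1* = 1.9947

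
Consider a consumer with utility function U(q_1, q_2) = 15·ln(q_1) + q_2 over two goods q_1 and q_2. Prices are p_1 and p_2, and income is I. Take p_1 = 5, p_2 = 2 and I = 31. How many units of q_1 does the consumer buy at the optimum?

MU_q_1 = 15/q_1, MU_q_2 = 1. Tangency: 15/q_1 = p_1/p_2.
So q_1*(p_1,p_2) = 15·p_2/p_1, independent of income; and q_2* = (I − 15·p_2)/p_2.
At the given prices: q_1* = 15·2/5 = 6.

q_1* = 6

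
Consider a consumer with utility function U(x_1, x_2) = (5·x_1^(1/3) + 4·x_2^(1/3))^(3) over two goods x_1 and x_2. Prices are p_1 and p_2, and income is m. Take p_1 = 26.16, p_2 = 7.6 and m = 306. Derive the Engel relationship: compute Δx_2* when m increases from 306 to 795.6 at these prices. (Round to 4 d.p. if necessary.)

Substitute x_2 = (x_2/x_1)·x_1 into the budget: x_1* = m/(p_1 + p_2·(x_2/x_1)).
Numerically x_2/x_1 = 4.569527, so x_1* = 306/(26.16 + 7.6·4.569527) = 5.0256 and x_2* = 4.569527·5.0256 = 22.9646.
At m' = 795.6: x_2* = 59.7078. Change: 59.7078 − 22.9646 = 36.7433.

Δx_2* = 36.7433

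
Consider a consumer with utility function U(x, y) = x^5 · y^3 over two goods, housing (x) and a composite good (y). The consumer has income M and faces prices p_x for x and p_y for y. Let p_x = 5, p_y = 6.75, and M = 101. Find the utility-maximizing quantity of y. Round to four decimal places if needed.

y* = 5.6111

Tangency: MRS = (5/3)·y/x = p_x/p_y.
Rearranging, p_y·y = (3/5)·p_x·x. Substituting into the budget gives p_x·x·(1 + (3/5)) = M.
Demand: x*(p_x,p_y,M) = 0.625·M/p_x and y* = 0.375·M/p_y.
At p_x=5, p_y=6.75, M=101: y* = 0.375·101/6.75 = 5.6111.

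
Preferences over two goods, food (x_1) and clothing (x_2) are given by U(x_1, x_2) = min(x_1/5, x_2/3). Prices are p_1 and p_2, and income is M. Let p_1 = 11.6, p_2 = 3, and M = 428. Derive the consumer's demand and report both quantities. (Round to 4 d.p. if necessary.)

With perfect complements, no substitution: consume in ratio x_1:x_2 = 5:3.
Budget: p_1·x_1 + p_2·(3/5)·x_1 = M, so (5·p_1 + 3·p_2)·x_1 = 5·M.
Demand: x_1*(p_1,p_2,M) = 5·M/(5·p_1 + 3·p_2), x_2* = 3·M/(5·p_1 + 3·p_2).
Here 5·11.6 + 3·3 = 67, giving x_1* = 31.9403 and x_2* = 19.1642.

x_1* = 31.9403, x_2* = 19.1642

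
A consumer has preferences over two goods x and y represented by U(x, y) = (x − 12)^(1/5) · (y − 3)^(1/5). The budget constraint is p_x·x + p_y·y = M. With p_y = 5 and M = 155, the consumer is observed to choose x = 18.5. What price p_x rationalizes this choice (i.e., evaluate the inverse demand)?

Let x' = x−12, y' = y−3. MRS = y'/x' = p_x/p_y.
After buying the subsistence bundle (12, 3), a share 0.5 of the remaining income goes to x: x* = 12 + 0.5·(M − 12p_x − 3p_y)/p_x.
Set x* = 18.5 in the demand function and solve for p_x: p_x = 5.6.

p_x = 5.6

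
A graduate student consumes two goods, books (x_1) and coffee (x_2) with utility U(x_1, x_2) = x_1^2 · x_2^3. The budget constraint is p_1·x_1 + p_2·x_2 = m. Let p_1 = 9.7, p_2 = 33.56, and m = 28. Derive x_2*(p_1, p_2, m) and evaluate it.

The MRS is (2/3)·x_2/x_1. Set MRS = p_1/p_2.
Rearranging, p_2·x_2 = (3/2)·p_1·x_1. Substituting into the budget gives p_1·x_1·(1 + (3/2)) = m.
Demand: x_1*(p_1,p_2,m) = 0.4·m/p_1 and x_2* = 0.6·m/p_2.
At p_1=9.7, p_2=33.56, m=28: x_2* = 0.6·28/33.56 = 0.5006.

x_2* = 0.5006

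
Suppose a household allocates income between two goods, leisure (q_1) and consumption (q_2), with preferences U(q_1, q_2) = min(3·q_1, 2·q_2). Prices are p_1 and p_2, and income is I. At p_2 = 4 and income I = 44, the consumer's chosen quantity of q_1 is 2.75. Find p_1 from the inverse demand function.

p_1 = 10

Leontief preferences: the optimum is at the kink where q_1/2 = q_2/3, i.e. q_2 = (3/2)·q_1.
Budget: p_1·q_1 + p_2·(3/2)·q_1 = I, so (2·p_1 + 3·p_2)·q_1 = 2·I.
Demand: q_1*(p_1,p_2,I) = 2·I/(2·p_1 + 3·p_2), q_2* = 3·I/(2·p_1 + 3·p_2).
Set q_1* = 2.75 in the demand function and solve for p_1: p_1 = 10.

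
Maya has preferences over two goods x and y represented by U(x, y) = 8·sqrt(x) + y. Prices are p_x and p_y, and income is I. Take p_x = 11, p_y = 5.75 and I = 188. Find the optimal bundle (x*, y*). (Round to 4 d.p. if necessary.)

x* = 4.3719, y* = 24.332

Thus x* = (4·p_y/p_x)² — independent of I — with the rest of income spent on y.
Plugging in: x* = (4·5.75/11)² = 4.3719, y* = 24.332.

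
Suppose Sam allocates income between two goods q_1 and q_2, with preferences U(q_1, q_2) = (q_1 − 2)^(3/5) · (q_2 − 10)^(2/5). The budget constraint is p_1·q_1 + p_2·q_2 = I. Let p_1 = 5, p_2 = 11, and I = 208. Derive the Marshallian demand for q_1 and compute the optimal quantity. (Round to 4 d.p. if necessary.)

Let q_1' = q_1−2, q_2' = q_2−10. MRS = (3/2)·q_2'/q_1' = p_1/p_2.
Substituting into the budget: q_1* = 2 + 0.6·(I − 2·p_1 − 10·p_2)/p_1, and q_2* = 10 + 0.4·(…)/p_2.
Discretionary income = 208 − 2·5 − 10·11 = 88; q_1* = 2 + 0.6·88/5 = 12.56.

q_1* = 12.56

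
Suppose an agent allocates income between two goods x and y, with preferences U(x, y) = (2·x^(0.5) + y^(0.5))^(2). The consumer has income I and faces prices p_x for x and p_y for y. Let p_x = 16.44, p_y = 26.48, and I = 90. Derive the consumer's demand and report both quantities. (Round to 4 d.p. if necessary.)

MRS = MU_x/MU_y = 2·(y/x)^(0.5). Set equal to p_x/p_y.
Solve for the ratio: y/x = [(1/2)·p_x/p_y]^(2).
With the ratio pinned down, the budget gives x* = I/(p_x + p_y·(y/x)) and y* = (y/x)·x*.
Numerically y/x = 0.096362, so x* = 90/(16.44 + 26.48·0.096362) = 4.7389 and y* = 0.096362·4.7389 = 0.4567.

x* = 4.7389, y* = 0.4567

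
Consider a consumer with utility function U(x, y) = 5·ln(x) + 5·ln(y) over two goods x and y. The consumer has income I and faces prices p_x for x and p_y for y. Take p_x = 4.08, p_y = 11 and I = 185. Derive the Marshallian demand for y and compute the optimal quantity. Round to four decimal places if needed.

Tangency: MRS = y/x = p_x/p_y.
So 5·p_y·y = 5·p_x·x; combined with the budget, a share 0.5 of income goes to x.
Demand: x*(p_x,p_y,I) = 0.5·I/p_x and y* = 0.5·I/p_y.
At p_x=4.08, p_y=11, I=185: y* = 0.5·185/11 = 8.4091.

y* = 8.4091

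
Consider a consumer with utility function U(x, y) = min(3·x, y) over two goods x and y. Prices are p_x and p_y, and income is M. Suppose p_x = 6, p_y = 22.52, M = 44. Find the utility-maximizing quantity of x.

x* = 0.5982

With perfect complements, no substitution: consume in ratio x:y = 1:3.
Budget: p_x·x + p_y·3·x = M, so (p_x + 3·p_y)·x = M.
Demand: x*(p_x,p_y,M) = M/(p_x + 3·p_y), y* = 3·M/(p_x + 3·p_y).
Here 6 + 3·22.52 = 73.56, giving x* = 0.5982.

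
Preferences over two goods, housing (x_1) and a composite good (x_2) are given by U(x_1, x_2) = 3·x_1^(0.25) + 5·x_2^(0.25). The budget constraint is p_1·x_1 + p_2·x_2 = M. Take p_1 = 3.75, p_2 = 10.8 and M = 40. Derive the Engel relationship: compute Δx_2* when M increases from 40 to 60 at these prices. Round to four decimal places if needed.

MRS = MU_x_1/MU_x_2 = (3/5)·(x_2/x_1)^(0.75). Set equal to p_1/p_2.
Hence x_2/x_1 = ((5/3)·p_1/p_2)^(1/(0.75)), i.e. raised to the 4/3 power.
With the ratio pinned down, the budget gives x_1* = M/(p_1 + p_2·(x_2/x_1)) and x_2* = (x_2/x_1)·x_1*.
Numerically x_2/x_1 = 0.482253, so x_1* = 40/(3.75 + 10.8·0.482253) = 4.4651 and x_2* = 0.482253·4.4651 = 2.1533.
At M' = 60: x_2* = 3.23. Change: 3.23 − 2.1533 = 1.0767.

Δx_2* = 1.0767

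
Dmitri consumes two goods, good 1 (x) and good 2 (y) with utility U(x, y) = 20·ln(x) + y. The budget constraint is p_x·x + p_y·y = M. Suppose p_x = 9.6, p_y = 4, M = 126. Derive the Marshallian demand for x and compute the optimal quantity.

x* = 8.3333

Set MRS = p_x/p_y: (20/x)/1 = p_x/p_y.
So x*(p_x,p_y) = 20·p_y/p_x, independent of income; and y* = (M − 20·p_y)/p_y.
At the given prices: x* = 20·4/9.6 = 8.3333.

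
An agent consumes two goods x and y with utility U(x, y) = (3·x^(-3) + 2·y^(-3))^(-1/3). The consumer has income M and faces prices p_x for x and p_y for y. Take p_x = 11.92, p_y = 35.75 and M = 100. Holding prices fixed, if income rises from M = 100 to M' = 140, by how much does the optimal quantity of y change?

Δy* = 0.7532

MU_x ∝ 3·x^(-4), MU_y ∝ 2·y^(-4), so MRS = (3/2)·(y/x)^(4) = p_x/p_y.
Hence y/x = ((2/3)·p_x/p_y)^(1/(4)), i.e. raised to the 0.25 power.
With the ratio pinned down, the budget gives x* = M/(p_x + p_y·(y/x)) and y* = (y/x)·x*.
Numerically y/x = 0.686637, so x* = 100/(11.92 + 35.75·0.686637) = 2.7422 and y* = 0.686637·2.7422 = 1.8829.
At M' = 140: y* = 2.636. Change: 2.636 − 1.8829 = 0.7532.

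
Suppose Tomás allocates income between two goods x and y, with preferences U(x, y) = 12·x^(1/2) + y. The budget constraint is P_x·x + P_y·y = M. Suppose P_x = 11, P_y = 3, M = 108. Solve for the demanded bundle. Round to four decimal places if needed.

Plugging in: x* = (6·3/11)² = 2.6777, y* = 26.1818.

x* = 2.6777, y* = 26.1818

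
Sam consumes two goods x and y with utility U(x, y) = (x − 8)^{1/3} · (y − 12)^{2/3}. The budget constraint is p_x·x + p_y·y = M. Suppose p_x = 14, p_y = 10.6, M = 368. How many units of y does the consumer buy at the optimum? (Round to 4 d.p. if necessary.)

Discretionary income = 368 − 8·14 − 12·10.6 = 128.8; y* = 12 + 2/3·128.8/10.6 = 20.1006.

y* = 20.1006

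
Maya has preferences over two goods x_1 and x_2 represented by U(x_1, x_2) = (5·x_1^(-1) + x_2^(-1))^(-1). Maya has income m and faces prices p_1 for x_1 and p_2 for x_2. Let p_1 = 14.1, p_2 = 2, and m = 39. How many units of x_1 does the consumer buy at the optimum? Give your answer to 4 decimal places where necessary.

x_1* = 2.3672

From the CES first-order condition, 5·(x_2/x_1)^(2) = p_1/p_2.
Solve for the ratio: x_2/x_1 = [(1/5)·p_1/p_2]^(0.5).
With the ratio pinned down, the budget gives x_1* = m/(p_1 + p_2·(x_2/x_1)) and x_2* = (x_2/x_1)·x_1*.
Numerically x_2/x_1 = 1.187434, so x_1* = 39/(14.1 + 2·1.187434) = 2.3672.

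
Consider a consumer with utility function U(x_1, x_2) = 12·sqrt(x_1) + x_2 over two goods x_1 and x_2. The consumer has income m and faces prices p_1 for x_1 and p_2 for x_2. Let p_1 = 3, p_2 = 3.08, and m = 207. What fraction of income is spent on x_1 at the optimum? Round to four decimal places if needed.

MU_x_1 = 6/√x_1, MU_x_2 = 1. Tangency: 6/√x_1 = p_1/p_2.
Solve: √x_1 = 6·p_2/p_1, so x_1*(p_1,p_2) = (6·p_2/p_1)², and x_2* = (m − p_1·x_1*)/p_2.
Plugging in: x_1* = (6·3.08/3)² = 37.9456, x_2* = 30.2478.
Expenditure on x_1: 3·37.9456 = 113.8368; share = 0.5499.

share on x_1 = 0.5499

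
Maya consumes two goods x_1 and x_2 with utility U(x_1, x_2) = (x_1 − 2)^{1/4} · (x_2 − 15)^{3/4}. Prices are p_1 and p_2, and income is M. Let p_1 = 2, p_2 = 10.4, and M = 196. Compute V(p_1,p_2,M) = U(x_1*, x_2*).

MRS = (1/3)·(x_2−15)/(x_1−2). Tangency with p_1/p_2 gives x_2−15 = 3·(p_1/p_2)·(x_1−2).
After buying the subsistence bundle (2, 15), a share 0.25 of the remaining income goes to x_1: x_1* = 2 + 0.25·(M − 2p_1 − 15p_2)/p_1.
Discretionary income = 196 − 2·2 − 15·10.4 = 36; x_1* = 2 + 0.25·36/2 = 6.5; x_2* = 15 + 0.75·36/10.4 = 17.5962.
Utility at the optimum: U(6.5, 17.5962) = 2.9789.

V = 2.9789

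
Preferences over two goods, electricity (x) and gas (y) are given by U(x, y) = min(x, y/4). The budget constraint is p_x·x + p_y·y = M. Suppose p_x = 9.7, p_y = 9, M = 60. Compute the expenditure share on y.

share on y = 0.7877

With perfect complements, no substitution: consume in ratio x:y = 1:4.
Budget: p_x·x + p_y·4·x = M, so (p_x + 4·p_y)·x = M.
Demand: x*(p_x,p_y,M) = M/(p_x + 4·p_y), y* = 4·M/(p_x + 4·p_y).
Here 9.7 + 4·9 = 45.7, giving x* = 1.3129 and y* = 5.2516.
Expenditure on y: 9·5.2516 = 47.2648; share = 0.7877.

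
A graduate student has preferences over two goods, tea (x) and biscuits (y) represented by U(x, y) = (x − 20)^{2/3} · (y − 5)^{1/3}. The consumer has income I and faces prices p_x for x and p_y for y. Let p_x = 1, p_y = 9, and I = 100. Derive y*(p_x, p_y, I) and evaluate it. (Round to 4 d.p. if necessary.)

y* = 6.2963

Let x' = x−20, y' = y−5. MRS = 2·y'/x' = p_x/p_y.
After buying the subsistence bundle (20, 5), a share 2/3 of the remaining income goes to x: x* = 20 + 2/3·(I − 20p_x − 5p_y)/p_x.
Discretionary income = 100 − 20·1 − 5·9 = 35; y* = 5 + 1/3·35/9 = 6.2963.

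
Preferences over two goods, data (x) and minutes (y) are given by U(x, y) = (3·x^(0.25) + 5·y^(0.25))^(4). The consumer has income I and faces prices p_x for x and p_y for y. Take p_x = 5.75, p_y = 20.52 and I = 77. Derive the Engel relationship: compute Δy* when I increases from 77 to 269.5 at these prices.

Δy* = 5.2901

MU_x ∝ 3·x^(-0.75), MU_y ∝ 5·y^(-0.75), so MRS = (3/5)·(y/x)^(0.75) = p_x/p_y.
Solve for the ratio: y/x = [(5/3)·p_x/p_y]^(4/3).
Substitute y = (y/x)·x into the budget: x* = I/(p_x + p_y·(y/x)).
Numerically y/x = 0.362342, so x* = 77/(5.75 + 20.52·0.362342) = 5.8399 and y* = 0.362342·5.8399 = 2.116.
At I' = 269.5: y* = 7.4061. Change: 7.4061 − 2.116 = 5.2901.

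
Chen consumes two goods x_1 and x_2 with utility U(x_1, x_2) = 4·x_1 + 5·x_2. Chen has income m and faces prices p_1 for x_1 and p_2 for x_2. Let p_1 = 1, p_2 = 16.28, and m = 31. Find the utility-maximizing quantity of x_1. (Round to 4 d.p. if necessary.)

Linear utility — the consumer picks whichever good has higher MU/price: 4/1 = 4 vs 5/16.28 = 0.3071.
x_1 gives more utility per dollar, so spend all income on x_1: x_1* = m/p_1, x_2* = 0.
Numerically: x_1* = 31, x_2* = 0.

x_1* = 31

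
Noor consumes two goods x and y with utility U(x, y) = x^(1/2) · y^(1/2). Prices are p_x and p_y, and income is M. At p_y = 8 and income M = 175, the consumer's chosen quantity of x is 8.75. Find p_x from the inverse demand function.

The MRS is y/x. Set MRS = p_x/p_y.
Rearranging, p_y·y = p_x·x. Substituting into the budget gives p_x·x·(1 + 1) = M.
Demand: x*(p_x,p_y,M) = 0.5·M/p_x and y* = 0.5·M/p_y.
Set x* = 8.75 in the demand function and solve for p_x: p_x = 10.

p_x = 10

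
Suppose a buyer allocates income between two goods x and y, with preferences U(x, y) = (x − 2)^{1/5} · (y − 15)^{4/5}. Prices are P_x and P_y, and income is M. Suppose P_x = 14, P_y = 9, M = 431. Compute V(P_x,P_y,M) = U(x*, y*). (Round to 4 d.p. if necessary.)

V = 16.527

MRS = (1/4)·(y−15)/(x−2). Tangency with P_x/P_y gives y−15 = 4·(P_x/P_y)·(x−2).
After buying the subsistence bundle (2, 15), a share 0.2 of the remaining income goes to x: x* = 2 + 0.2·(M − 2P_x − 15P_y)/P_x.
Discretionary income = 431 − 2·14 − 15·9 = 268; x* = 2 + 0.2·268/14 = 5.8286; y* = 15 + 0.8·268/9 = 38.8222.
Utility at the optimum: U(5.8286, 38.8222) = 16.527.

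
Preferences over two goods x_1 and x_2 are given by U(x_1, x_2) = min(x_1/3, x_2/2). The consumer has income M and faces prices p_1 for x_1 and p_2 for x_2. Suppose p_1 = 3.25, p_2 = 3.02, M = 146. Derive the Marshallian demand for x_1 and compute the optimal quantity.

With perfect complements, no substitution: consume in ratio x_1:x_2 = 3:2.
Budget: p_1·x_1 + p_2·(2/3)·x_1 = M, so (3·p_1 + 2·p_2)·x_1 = 3·M.
Demand: x_1*(p_1,p_2,M) = 3·M/(3·p_1 + 2·p_2), x_2* = 2·M/(3·p_1 + 2·p_2).
Here 3·3.25 + 2·3.02 = 15.79, giving x_1* = 27.7391.

x_1* = 27.7391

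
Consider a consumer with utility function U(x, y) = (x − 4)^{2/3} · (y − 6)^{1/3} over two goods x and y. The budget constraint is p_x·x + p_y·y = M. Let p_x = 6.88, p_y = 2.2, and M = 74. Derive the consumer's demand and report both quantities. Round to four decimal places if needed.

x* = 7.2248, y* = 11.0424

Let x' = x−4, y' = y−6. MRS = 2·y'/x' = p_x/p_y.
After buying the subsistence bundle (4, 6), a share 2/3 of the remaining income goes to x: x* = 4 + 2/3·(M − 4p_x − 6p_y)/p_x.
Discretionary income = 74 − 4·6.88 − 6·2.2 = 33.28; x* = 4 + 2/3·33.28/6.88 = 7.2248; y* = 6 + 1/3·33.28/2.2 = 11.0424.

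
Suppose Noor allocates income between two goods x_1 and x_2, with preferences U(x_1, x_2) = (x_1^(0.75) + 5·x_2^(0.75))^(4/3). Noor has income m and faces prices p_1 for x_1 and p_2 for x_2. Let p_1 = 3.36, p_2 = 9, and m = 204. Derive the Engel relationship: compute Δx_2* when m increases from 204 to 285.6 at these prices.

MRS = MU_x_1/MU_x_2 = (1/5)·(x_2/x_1)^(0.25). Set equal to p_1/p_2.
Hence x_2/x_1 = (5·p_1/p_2)^(1/(0.25)), i.e. raised to the 4 power.
With the ratio pinned down, the budget gives x_1* = m/(p_1 + p_2·(x_2/x_1)) and x_2* = (x_2/x_1)·x_1*.
Numerically x_2/x_1 = 12.141353, so x_1* = 204/(3.36 + 9·12.141353) = 1.8112 and x_2* = 12.141353·1.8112 = 21.9905.
At m' = 285.6: x_2* = 30.7867. Change: 30.7867 − 21.9905 = 8.7962.

Δx_2* = 8.7962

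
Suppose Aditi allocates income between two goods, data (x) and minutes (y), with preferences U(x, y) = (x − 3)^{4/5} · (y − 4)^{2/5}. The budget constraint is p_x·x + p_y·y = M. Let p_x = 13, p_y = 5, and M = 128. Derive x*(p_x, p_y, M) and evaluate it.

x* = 6.5385

MRS = 2·(y−4)/(x−3). Tangency with p_x/p_y gives y−4 = (1/2)·(p_x/p_y)·(x−3).
After buying the subsistence bundle (3, 4), a share 2/3 of the remaining income goes to x: x* = 3 + 2/3·(M − 3p_x − 4p_y)/p_x.
Discretionary income = 128 − 3·13 − 4·5 = 69; x* = 3 + 2/3·69/13 = 6.5385.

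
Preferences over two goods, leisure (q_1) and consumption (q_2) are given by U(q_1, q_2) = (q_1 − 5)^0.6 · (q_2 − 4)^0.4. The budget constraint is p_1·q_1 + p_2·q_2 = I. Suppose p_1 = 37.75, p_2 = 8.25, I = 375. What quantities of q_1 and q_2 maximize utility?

This is Cobb-Douglas in (q_1−5, q_2−4): tangency gives 0.6·p_2·(q_2−4) = 0.4·p_1·(q_1−5).
After buying the subsistence bundle (5, 4), a share 0.6 of the remaining income goes to q_1: q_1* = 5 + 0.6·(I − 5p_1 − 4p_2)/p_1.
Discretionary income = 375 − 5·37.75 − 4·8.25 = 153.25; q_1* = 5 + 0.6·153.25/37.75 = 7.4358; q_2* = 4 + 0.4·153.25/8.25 = 11.4303.

q_1* = 7.4358, q_2* = 11.4303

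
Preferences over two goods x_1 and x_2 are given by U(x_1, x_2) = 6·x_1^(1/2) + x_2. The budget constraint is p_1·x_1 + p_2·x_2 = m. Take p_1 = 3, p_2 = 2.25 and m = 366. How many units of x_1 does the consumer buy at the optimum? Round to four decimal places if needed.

MU_x_1 = 3/√x_1, MU_x_2 = 1. Tangency: 3/√x_1 = p_1/p_2.
Solve: √x_1 = 3·p_2/p_1, so x_1*(p_1,p_2) = (3·p_2/p_1)², and x_2* = (m − p_1·x_1*)/p_2.
Plugging in: x_1* = (3·2.25/3)² = 5.0625.

x_1* = 5.0625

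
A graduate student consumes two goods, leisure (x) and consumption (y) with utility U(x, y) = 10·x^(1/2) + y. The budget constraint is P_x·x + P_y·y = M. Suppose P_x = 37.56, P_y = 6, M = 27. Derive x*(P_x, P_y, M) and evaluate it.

x* = 0.638

Set MRS = P_x/P_y: 5·x^(−1/2) = P_x/P_y.
Solve: √x = 5·P_y/P_x, so x*(P_x,P_y) = (5·P_y/P_x)², and y* = (M − P_x·x*)/P_y.
Plugging in: x* = (5·6/37.56)² = 0.638.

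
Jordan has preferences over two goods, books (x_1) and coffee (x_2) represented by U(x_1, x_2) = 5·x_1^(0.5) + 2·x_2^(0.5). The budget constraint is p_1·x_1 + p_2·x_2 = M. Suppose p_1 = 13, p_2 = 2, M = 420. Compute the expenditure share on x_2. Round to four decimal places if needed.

share on x_2 = 0.5098

MU_x_1 ∝ 5·x_1^(-0.5), MU_x_2 ∝ 2·x_2^(-0.5), so MRS = (5/2)·(x_2/x_1)^(0.5) = p_1/p_2.
Solve for the ratio: x_2/x_1 = [(2/5)·p_1/p_2]^(2).
Substitute x_2 = (x_2/x_1)·x_1 into the budget: x_1* = M/(p_1 + p_2·(x_2/x_1)).
Numerically x_2/x_1 = 6.76, so x_1* = 420/(13 + 2·6.76) = 15.8371 and x_2* = 6.76·15.8371 = 107.0588.
Expenditure on x_2: 2·107.0588 = 214.1176; share = 0.5098.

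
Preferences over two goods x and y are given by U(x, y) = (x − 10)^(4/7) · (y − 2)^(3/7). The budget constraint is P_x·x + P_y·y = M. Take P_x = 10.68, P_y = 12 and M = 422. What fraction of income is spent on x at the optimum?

MRS = (4/3)·(y−2)/(x−10). Tangency with P_x/P_y gives y−2 = (3/4)·(P_x/P_y)·(x−10).
After buying the subsistence bundle (10, 2), a share 4/7 of the remaining income goes to x: x* = 10 + 4/7·(M − 10P_x − 2P_y)/P_x.
Discretionary income = 422 − 10·10.68 − 2·12 = 291.2; x* = 10 + 4/7·291.2/10.68 = 25.5805; y* = 2 + 3/7·291.2/12 = 12.4.
Expenditure on x: 10.68·25.5805 = 273.2; share = 0.6474.

share on x = 0.6474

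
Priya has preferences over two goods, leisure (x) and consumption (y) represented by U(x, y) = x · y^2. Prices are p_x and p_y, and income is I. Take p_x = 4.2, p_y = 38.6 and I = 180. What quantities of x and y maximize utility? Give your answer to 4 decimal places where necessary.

Tangency: MRS = (1/2)·y/x = p_x/p_y.
Rearranging, p_y·y = 2·p_x·x. Substituting into the budget gives p_x·x·(1 + 2) = I.
Demand: x*(p_x,p_y,I) = 1/3·I/p_x and y* = 2/3·I/p_y.
At p_x=4.2, p_y=38.6, I=180: x* = 1/3·180/4.2 = 14.2857, y* = 3.1088.

x* = 14.2857, y* = 3.1088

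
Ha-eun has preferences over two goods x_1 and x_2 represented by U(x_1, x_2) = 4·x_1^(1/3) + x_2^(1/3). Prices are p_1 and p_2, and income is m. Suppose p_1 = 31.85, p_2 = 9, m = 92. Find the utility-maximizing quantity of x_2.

MU_x_1 ∝ 4·x_1^(-2/3), MU_x_2 ∝ x_2^(-2/3), so MRS = 4·(x_2/x_1)^(2/3) = p_1/p_2.
Solve for the ratio: x_2/x_1 = [(1/4)·p_1/p_2]^(1.5).
With the ratio pinned down, the budget gives x_1* = m/(p_1 + p_2·(x_2/x_1)) and x_2* = (x_2/x_1)·x_1*.
Numerically x_2/x_1 = 0.832167, so x_1* = 92/(31.85 + 9·0.832167) = 2.3386 and x_2* = 0.832167·2.3386 = 1.9461.

x_2* = 1.9461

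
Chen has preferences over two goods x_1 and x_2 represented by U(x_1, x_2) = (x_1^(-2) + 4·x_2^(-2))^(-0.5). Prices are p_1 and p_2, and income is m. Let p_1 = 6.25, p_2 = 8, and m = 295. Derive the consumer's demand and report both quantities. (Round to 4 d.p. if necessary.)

MU_x_1 ∝ x_1^(-3), MU_x_2 ∝ 4·x_2^(-3), so MRS = (1/4)·(x_2/x_1)^(3) = p_1/p_2.
Hence x_2/x_1 = (4·p_1/p_2)^(1/(3)), i.e. raised to the 1/3 power.
With the ratio pinned down, the budget gives x_1* = m/(p_1 + p_2·(x_2/x_1)) and x_2* = (x_2/x_1)·x_1*.
Numerically x_2/x_1 = 1.462009, so x_1* = 295/(6.25 + 8·1.462009) = 16.4381 and x_2* = 1.462009·16.4381 = 24.0327.

x_1* = 16.4381, x_2* = 24.0327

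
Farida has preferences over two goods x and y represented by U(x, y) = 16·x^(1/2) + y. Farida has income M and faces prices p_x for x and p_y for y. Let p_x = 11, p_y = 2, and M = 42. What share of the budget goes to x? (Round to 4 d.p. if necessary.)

Utility is quasi-linear in y; the FOC for x is 8/√x = p_x/p_y.
Thus x* = (8·p_y/p_x)² — independent of M — with the rest of income spent on y.
Plugging in: x* = (8·2/11)² = 2.1157, y* = 9.3636.
Expenditure on x: 11·2.1157 = 23.2727; share = 0.5541.

share on x = 0.5541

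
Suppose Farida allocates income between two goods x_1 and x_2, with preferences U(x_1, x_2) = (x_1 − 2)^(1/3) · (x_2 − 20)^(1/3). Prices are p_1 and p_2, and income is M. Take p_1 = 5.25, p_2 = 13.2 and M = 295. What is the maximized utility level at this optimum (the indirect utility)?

MRS = (x_2−20)/(x_1−2). Tangency with p_1/p_2 gives x_2−20 = (p_1/p_2)·(x_1−2).
After buying the subsistence bundle (2, 20), a share 0.5 of the remaining income goes to x_1: x_1* = 2 + 0.5·(M − 2p_1 − 20p_2)/p_1.
Discretionary income = 295 − 2·5.25 − 20·13.2 = 20.5; x_1* = 2 + 0.5·20.5/5.25 = 3.9524; x_2* = 20 + 0.5·20.5/13.2 = 20.7765.
Utility at the optimum: U(3.9524, 20.7765) = 1.1488.

V = 1.1488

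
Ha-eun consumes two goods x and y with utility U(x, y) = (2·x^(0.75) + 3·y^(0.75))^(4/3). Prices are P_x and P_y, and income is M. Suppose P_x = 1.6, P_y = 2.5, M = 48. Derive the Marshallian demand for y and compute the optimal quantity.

Substitute y = (y/x)·x into the budget: x* = M/(P_x + P_y·(y/x)).
Numerically y/x = 0.849347, so x* = 48/(1.6 + 2.5·0.849347) = 12.8916 and y* = 0.849347·12.8916 = 10.9494.

y* = 10.9494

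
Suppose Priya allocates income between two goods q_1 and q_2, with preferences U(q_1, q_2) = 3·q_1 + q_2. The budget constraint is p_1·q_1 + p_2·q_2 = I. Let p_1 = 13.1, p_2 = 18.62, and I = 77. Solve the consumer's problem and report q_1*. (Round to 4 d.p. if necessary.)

q_1* = 5.8779

Linear utility — the consumer picks whichever good has higher MU/price: 3/13.1 = 0.229 vs 1/18.62 = 0.0537.
q_1 gives more utility per dollar, so spend all income on q_1: q_1* = I/p_1, q_2* = 0.
Numerically: q_1* = 5.8779, q_2* = 0.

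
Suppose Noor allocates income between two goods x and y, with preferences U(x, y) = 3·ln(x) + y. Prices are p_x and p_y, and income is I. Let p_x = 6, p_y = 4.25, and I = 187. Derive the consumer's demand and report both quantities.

x* = 2.125, y* = 41

MU_x = 3/x, MU_y = 1. Tangency: 3/x = p_x/p_y.
So x*(p_x,p_y) = 3·p_y/p_x, independent of income; and y* = (I − 3·p_y)/p_y.
At the given prices: x* = 3·4.25/6 = 2.125, and y* = 41.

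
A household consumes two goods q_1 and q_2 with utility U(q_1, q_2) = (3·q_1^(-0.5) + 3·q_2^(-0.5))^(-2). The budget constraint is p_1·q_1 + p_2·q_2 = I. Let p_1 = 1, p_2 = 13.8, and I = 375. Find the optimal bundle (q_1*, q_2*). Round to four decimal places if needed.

q_1* = 110.3392, q_2* = 19.1783

MU_q_1 ∝ 3·q_1^(-1.5), MU_q_2 ∝ 3·q_2^(-1.5), so MRS = (q_2/q_1)^(1.5) = p_1/p_2.
Solve for the ratio: q_2/q_1 = [p_1/p_2]^(2/3).
With the ratio pinned down, the budget gives q_1* = I/(p_1 + p_2·(q_2/q_1)) and q_2* = (q_2/q_1)·q_1*.
Numerically q_2/q_1 = 0.173812, so q_1* = 375/(1 + 13.8·0.173812) = 110.3392 and q_2* = 0.173812·110.3392 = 19.1783.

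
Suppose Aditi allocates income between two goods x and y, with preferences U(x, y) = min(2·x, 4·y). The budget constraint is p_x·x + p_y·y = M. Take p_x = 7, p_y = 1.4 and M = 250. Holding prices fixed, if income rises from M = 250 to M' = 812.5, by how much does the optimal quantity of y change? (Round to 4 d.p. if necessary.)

With perfect complements, no substitution: consume in ratio x:y = 4:2.
Budget: p_x·x + p_y·(1/2)·x = M, so (4·p_x + 2·p_y)·x = 4·M.
Demand: x*(p_x,p_y,M) = 4·M/(4·p_x + 2·p_y), y* = 2·M/(4·p_x + 2·p_y).
Here 4·7 + 2·1.4 = 30.8, giving y* = 16.2338.
At M' = 812.5: y* = 52.7597. Change: 52.7597 − 16.2338 = 36.526.

Δy* = 36.526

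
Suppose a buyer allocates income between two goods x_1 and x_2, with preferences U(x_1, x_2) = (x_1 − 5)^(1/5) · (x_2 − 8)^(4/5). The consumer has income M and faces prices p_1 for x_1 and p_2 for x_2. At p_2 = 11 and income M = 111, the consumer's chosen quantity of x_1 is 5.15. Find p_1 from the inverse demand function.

Let x_1' = x_1−5, x_2' = x_2−8. MRS = (1/4)·x_2'/x_1' = p_1/p_2.
After buying the subsistence bundle (5, 8), a share 0.2 of the remaining income goes to x_1: x_1* = 5 + 0.2·(M − 5p_1 − 8p_2)/p_1.
Set x_1* = 5.15 in the demand function and solve for p_1: p_1 = 4.

p_1 = 4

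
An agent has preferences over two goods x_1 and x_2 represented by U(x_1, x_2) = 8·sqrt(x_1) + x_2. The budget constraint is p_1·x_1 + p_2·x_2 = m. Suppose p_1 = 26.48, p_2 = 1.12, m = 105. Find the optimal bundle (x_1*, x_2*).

Set MRS = p_1/p_2: 4·x_1^(−1/2) = p_1/p_2.
Solve: √x_1 = 4·p_2/p_1, so x_1*(p_1,p_2) = (4·p_2/p_1)², and x_2* = (m − p_1·x_1*)/p_2.
Plugging in: x_1* = (4·1.12/26.48)² = 0.0286, x_2* = 93.0733.

x_1* = 0.0286, x_2* = 93.0733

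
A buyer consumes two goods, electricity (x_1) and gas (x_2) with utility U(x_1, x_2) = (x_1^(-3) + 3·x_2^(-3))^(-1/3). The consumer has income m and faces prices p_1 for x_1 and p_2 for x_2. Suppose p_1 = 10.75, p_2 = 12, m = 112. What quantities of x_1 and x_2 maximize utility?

MRS = MU_x_1/MU_x_2 = (1/3)·(x_2/x_1)^(4). Set equal to p_1/p_2.
Hence x_2/x_1 = (3·p_1/p_2)^(1/(4)), i.e. raised to the 0.25 power.
Substitute x_2 = (x_2/x_1)·x_1 into the budget: x_1* = m/(p_1 + p_2·(x_2/x_1)).
Numerically x_2/x_1 = 1.280375, so x_1* = 112/(10.75 + 12·1.280375) = 4.2888 and x_2* = 1.280375·4.2888 = 5.4913.

x_1* = 4.2888, x_2* = 5.4913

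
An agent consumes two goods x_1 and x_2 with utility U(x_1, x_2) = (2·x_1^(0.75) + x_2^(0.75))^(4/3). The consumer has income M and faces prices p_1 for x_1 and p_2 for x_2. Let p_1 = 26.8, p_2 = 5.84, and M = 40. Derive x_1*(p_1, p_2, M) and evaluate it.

Substitute x_2 = (x_2/x_1)·x_1 into the budget: x_1* = M/(p_1 + p_2·(x_2/x_1)).
Numerically x_2/x_1 = 27.718377, so x_1* = 40/(26.8 + 5.84·27.718377) = 0.212.

x_1* = 0.212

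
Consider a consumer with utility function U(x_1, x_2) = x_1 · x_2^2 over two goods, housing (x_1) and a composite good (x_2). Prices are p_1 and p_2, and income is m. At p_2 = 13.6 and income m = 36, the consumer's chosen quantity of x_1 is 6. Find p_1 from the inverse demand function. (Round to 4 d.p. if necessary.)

p_1 = 2

Tangency: MRS = (1/2)·x_2/x_1 = p_1/p_2.
Rearranging, p_2·x_2 = 2·p_1·x_1. Substituting into the budget gives p_1·x_1·(1 + 2) = m.
Demand: x_1*(p_1,p_2,m) = 1/3·m/p_1 and x_2* = 2/3·m/p_2.
Set x_1* = 6 in the demand function and solve for p_1: p_1 = 2.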